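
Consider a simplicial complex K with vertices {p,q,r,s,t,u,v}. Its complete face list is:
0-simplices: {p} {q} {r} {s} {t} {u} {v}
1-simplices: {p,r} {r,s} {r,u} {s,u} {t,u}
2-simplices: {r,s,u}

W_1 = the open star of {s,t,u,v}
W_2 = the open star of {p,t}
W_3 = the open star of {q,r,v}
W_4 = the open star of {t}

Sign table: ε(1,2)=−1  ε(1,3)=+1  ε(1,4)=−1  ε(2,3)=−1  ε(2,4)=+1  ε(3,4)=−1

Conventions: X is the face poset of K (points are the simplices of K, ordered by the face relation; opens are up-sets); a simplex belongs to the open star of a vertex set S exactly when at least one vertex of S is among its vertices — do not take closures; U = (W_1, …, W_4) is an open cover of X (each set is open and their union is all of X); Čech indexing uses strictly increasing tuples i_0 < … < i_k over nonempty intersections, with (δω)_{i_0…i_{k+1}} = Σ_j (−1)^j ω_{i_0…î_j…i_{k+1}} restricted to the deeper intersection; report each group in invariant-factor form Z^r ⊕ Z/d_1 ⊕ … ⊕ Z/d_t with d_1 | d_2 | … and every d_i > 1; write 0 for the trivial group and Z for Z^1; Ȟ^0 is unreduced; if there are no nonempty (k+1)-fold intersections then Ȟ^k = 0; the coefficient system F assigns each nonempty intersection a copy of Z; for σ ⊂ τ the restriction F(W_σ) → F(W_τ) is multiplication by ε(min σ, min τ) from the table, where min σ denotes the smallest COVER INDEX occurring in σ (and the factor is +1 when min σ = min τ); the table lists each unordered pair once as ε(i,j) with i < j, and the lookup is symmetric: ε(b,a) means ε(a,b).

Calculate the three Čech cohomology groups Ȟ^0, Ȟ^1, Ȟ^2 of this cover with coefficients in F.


Ȟ^0 ≅ Z,  Ȟ^1 ≅ Z,  Ȟ^2 ≅ 0

cover nerve:
  W1={{s},{t},{u},{v},{r,s},{r,u},{s,u},{t,u},{r,s,u}} W2={{p},{t},{p,r},{t,u}} W3={{q},{r},{v},{p,r},{r,s},{r,u},{r,s,u}} W4={{t},{t,u}}
  W12={{t},{t,u}} W13={{v},{r,s},{r,u},{r,s,u}} W14={{t},{t,u}} W23={{p,r}} W24={{t},{t,u}}
  W124={{t},{t,u}}
C dims 4,5,1; δ0: rk 3, SNF 1^3; δ1: rk 1, SNF 1^1
Ȟ^0: (4−3)−0=1 ⇒ Z
Ȟ^1: (5−1)−3=1 ⇒ Z
Ȟ^2: (1−0)−1=0 ⇒ 0


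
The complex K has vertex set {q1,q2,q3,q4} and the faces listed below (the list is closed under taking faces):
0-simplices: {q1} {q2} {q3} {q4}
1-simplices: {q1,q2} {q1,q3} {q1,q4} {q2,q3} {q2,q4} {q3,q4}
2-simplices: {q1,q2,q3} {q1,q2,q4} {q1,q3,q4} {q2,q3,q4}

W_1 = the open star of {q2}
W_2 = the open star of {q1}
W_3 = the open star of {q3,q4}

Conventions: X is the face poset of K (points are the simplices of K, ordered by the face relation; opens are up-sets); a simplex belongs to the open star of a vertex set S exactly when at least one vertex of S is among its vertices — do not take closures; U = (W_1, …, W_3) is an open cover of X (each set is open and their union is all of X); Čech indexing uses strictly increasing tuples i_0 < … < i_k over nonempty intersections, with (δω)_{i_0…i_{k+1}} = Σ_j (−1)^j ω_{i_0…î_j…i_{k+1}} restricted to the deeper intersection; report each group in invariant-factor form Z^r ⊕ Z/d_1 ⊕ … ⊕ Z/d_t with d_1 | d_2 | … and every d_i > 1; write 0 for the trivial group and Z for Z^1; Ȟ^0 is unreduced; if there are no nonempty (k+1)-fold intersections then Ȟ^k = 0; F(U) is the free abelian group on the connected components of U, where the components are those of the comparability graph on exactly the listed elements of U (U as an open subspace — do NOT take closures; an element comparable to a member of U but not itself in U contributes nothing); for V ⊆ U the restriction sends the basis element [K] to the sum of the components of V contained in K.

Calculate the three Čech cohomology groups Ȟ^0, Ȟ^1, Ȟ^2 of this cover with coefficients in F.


cover nerve:
  W1={{q2},{q1,q2},{q2,q3},{q2,q4},{q1,q2,q3},{q1,q2,q4},{q2,q3,q4}} W2={{q1},{q1,q2},{q1,q3},{q1,q4},{q1,q2,q3},{q1,q2,q4},{q1,q3,q4}} W3={{q3},{q4},{q1,q3},{q1,q4},{q2,q3},{q2,q4},{q3,q4},{q1,q2,q3},{q1,q2,q4},{q1,q3,q4},{q2,q3,q4}}
  W12={{q1,q2},{q1,q2,q3},{q1,q2,q4}} W13={{q2,q3},{q2,q4},{q1,q2,q3},{q1,q2,q4},{q2,q3,q4}} W23={{q1,q3},{q1,q4},{q1,q2,q3},{q1,q2,q4},{q1,q3,q4}}
  W123={{q1,q2,q3},{q1,q2,q4}}
components per intersection:
  W1: {{q2},{q1,q2},{q2,q3},{q2,q4},{q1,q2,q3},{q1,q2,q4},{q2,q3,q4}}
  W2: {{q1},{q1,q2},{q1,q3},{q1,q4},{q1,q2,q3},{q1,q2,q4},{q1,q3,q4}}
  W3: {{q3},{q4},{q1,q3},{q1,q4},{q2,q3},{q2,q4},{q3,q4},{q1,q2,q3},{q1,q2,q4},{q1,q3,q4},{q2,q3,q4}}
  W12: {{q1,q2},{q1,q2,q3},{q1,q2,q4}}
  W13: {{q2,q3},{q2,q4},{q1,q2,q3},{q1,q2,q4},{q2,q3,q4}}
  W23: {{q1,q3},{q1,q4},{q1,q2,q3},{q1,q2,q4},{q1,q3,q4}}
  W123: {{q1,q2,q3}} {{q1,q2,q4}}
C dims 3,3,2; δ0: rk 2, SNF 1^2; δ1: rk 1, SNF 1^1
Ȟ^0: (3−2)−0=1 ⇒ Z
Ȟ^1: (3−1)−2=0 ⇒ 0
Ȟ^2: (2−0)−1=1 ⇒ Z

Ȟ^0 = Z, Ȟ^1 = 0 and Ȟ^2 = Z


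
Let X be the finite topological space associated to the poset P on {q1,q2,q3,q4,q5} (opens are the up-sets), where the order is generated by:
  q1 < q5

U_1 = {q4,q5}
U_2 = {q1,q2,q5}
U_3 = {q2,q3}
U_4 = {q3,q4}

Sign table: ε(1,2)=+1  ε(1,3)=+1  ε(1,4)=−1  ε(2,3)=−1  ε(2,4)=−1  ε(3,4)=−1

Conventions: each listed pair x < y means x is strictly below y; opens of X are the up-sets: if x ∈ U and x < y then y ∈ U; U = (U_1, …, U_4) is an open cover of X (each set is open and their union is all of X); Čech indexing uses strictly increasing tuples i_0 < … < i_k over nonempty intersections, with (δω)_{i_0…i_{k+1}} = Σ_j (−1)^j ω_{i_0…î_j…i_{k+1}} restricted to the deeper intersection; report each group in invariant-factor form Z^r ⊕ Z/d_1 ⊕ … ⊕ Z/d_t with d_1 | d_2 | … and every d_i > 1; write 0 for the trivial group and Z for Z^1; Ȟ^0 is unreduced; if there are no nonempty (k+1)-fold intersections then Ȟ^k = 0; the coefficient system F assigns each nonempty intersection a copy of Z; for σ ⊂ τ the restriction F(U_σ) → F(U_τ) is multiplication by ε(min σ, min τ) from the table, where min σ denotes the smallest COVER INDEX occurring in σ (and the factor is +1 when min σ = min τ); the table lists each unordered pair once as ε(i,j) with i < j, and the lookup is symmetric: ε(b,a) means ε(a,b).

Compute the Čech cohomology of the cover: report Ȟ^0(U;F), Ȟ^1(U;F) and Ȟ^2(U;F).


Ȟ^0 = 0,  Ȟ^1 = Z/2,  Ȟ^2 = 0

intersection data:
  U12={q5} U14={q4} U23={q2} U34={q3}
C dims 4,4; δ0: rk 4, SNF 1^3·2
Ȟ^0 = (4 − 4) − 0 = 0, so Ȟ^0 ≅ 0
Ȟ^1 = (4 − 0) − 4 = 0 plus torsion [2], so Ȟ^1 ≅ Z/2
Ȟ^2 = (0 − 0) − 0 = 0, so Ȟ^2 ≅ 0


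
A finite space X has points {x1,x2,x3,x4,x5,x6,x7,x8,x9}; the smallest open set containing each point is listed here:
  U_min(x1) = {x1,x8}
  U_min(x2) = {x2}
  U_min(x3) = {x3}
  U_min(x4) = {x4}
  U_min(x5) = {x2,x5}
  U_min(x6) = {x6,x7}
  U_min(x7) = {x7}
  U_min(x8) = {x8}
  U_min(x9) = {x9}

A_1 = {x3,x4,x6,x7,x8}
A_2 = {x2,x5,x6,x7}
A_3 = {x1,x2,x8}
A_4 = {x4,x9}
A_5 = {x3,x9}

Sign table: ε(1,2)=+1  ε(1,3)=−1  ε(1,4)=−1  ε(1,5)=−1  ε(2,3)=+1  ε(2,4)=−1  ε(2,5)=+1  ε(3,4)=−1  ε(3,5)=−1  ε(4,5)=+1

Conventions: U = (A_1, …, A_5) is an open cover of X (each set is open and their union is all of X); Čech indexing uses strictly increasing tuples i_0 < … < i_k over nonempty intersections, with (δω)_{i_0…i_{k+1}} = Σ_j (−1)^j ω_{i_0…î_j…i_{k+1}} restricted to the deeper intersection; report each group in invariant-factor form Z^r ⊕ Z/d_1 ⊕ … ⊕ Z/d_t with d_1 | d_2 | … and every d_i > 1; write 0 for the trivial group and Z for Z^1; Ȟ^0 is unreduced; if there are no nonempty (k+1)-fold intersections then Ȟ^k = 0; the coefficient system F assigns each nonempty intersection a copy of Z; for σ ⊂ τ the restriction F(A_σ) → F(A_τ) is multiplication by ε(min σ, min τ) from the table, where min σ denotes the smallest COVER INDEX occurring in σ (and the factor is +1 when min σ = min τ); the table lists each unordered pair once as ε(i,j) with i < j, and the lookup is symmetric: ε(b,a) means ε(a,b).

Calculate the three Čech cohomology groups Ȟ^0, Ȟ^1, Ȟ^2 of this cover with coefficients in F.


Ȟ^0 = 0,  Ȟ^1 = Z ⊕ Z/2,  Ȟ^2 = 0

cover nerve:
  A12={x6,x7} A13={x8} A14={x4} A15={x3} A23={x2} A45={x9}
C dims 5,6; δ0: rk 5, SNF 1^4·2
Ȟ^0: (5−5)−0=0 ⇒ 0
Ȟ^1: (6−0)−5=1 plus torsion [2] ⇒ Z ⊕ Z/2
Ȟ^2: (0−0)−0=0 ⇒ 0


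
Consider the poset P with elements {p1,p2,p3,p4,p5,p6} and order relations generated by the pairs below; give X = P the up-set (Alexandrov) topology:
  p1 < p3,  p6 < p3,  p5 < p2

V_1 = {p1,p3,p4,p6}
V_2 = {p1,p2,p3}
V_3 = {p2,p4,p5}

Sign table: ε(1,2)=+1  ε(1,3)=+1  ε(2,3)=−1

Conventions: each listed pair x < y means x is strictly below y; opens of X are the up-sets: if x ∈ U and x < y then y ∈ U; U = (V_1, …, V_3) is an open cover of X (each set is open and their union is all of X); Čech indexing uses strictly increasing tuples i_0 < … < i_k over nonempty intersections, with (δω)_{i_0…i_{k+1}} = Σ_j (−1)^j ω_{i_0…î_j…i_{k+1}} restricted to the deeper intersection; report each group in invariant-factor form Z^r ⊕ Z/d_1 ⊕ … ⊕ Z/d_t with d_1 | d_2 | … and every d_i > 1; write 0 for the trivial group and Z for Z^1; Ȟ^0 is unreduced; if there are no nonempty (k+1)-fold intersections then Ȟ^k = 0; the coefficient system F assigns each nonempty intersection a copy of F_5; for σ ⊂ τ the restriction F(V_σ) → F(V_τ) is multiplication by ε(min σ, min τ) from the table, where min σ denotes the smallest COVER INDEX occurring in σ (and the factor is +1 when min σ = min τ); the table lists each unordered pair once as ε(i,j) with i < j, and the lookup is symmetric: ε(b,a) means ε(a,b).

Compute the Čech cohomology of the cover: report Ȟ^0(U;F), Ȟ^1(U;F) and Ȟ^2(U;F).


nerve of the cover:
  V12={p1,p3} V13={p4} V23={p2}
C dims 3,3; δ0: rk_F5 3
Ȟ^0 = (3 − 3) − 0 = 0, so Ȟ^0 ≅ 0
Ȟ^1 = (3 − 0) − 3 = 0, so Ȟ^1 ≅ 0
Ȟ^2 = (0 − 0) − 0 = 0, so Ȟ^2 ≅ 0

Ȟ^0(U;F) ≅ 0, Ȟ^1(U;F) ≅ 0, Ȟ^2(U;F) ≅ 0


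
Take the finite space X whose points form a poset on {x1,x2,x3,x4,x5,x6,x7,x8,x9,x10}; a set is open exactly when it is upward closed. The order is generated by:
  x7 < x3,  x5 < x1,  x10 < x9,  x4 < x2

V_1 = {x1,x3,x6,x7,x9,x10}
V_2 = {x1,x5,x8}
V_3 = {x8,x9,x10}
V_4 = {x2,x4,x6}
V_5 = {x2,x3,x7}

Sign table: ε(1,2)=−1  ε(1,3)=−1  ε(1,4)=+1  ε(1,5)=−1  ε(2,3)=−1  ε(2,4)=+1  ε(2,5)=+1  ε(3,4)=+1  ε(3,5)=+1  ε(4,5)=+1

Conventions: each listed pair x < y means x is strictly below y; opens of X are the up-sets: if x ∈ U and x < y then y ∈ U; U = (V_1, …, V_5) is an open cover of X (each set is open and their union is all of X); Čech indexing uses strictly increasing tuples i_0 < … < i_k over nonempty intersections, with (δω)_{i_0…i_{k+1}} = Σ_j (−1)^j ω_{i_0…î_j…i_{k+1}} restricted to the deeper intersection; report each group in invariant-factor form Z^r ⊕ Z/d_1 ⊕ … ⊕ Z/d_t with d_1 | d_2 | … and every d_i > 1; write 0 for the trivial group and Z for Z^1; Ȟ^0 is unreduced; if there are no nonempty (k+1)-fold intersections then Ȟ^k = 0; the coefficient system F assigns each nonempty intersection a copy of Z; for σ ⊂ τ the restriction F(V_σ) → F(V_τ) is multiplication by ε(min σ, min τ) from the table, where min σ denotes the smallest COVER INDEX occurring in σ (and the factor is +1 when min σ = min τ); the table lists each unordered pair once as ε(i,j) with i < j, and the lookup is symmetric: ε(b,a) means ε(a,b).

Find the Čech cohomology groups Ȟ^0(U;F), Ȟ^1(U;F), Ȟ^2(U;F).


Ȟ^0 = 0, Ȟ^1 = Z ⊕ Z/2, Ȟ^2 = 0

nerve of the cover:
  V12={x1} V13={x9,x10} V14={x6} V15={x3,x7} V23={x8} V45={x2}
C dims 5,6; δ0: rk 5, SNF 1^4·2
Ȟ^0 = (5 − 5) − 0 = 0, so Ȟ^0 ≅ 0
Ȟ^1 = (6 − 0) − 5 = 1 plus torsion [2], so Ȟ^1 ≅ Z ⊕ Z/2
Ȟ^2 = (0 − 0) − 0 = 0, so Ȟ^2 ≅ 0


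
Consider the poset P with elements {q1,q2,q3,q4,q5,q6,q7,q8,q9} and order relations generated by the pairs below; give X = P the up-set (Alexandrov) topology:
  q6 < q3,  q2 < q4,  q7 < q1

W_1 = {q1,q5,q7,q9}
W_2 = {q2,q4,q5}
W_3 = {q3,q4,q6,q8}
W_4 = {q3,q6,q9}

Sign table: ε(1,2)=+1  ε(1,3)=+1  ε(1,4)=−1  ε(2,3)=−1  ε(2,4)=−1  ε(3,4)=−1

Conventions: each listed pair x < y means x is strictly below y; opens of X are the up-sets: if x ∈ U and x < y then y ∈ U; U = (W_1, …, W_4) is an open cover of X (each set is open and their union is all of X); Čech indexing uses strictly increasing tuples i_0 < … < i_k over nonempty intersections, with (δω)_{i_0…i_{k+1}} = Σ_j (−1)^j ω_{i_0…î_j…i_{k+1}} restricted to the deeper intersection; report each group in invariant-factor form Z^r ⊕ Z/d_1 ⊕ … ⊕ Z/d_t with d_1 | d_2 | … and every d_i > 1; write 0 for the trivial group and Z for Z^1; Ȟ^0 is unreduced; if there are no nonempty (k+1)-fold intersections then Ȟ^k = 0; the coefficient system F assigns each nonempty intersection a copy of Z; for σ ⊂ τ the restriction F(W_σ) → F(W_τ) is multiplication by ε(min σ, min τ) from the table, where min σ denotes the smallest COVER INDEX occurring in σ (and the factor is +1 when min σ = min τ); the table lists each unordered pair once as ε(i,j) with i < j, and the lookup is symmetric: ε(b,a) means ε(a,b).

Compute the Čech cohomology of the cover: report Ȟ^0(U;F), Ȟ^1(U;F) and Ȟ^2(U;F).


nerve of the cover:
  W12={q5} W14={q9} W23={q4} W34={q3,q6}
C dims 4,4; δ0: rk 4, SNF 1^3·2
Ȟ^0 = (4 − 4) − 0 = 0, so Ȟ^0 ≅ 0
Ȟ^1 = (4 − 0) − 4 = 0 plus torsion [2], so Ȟ^1 ≅ Z/2
Ȟ^2 = (0 − 0) − 0 = 0, so Ȟ^2 ≅ 0

Ȟ^0(U;F) ≅ 0,  Ȟ^1(U;F) ≅ Z/2,  Ȟ^2(U;F) ≅ 0


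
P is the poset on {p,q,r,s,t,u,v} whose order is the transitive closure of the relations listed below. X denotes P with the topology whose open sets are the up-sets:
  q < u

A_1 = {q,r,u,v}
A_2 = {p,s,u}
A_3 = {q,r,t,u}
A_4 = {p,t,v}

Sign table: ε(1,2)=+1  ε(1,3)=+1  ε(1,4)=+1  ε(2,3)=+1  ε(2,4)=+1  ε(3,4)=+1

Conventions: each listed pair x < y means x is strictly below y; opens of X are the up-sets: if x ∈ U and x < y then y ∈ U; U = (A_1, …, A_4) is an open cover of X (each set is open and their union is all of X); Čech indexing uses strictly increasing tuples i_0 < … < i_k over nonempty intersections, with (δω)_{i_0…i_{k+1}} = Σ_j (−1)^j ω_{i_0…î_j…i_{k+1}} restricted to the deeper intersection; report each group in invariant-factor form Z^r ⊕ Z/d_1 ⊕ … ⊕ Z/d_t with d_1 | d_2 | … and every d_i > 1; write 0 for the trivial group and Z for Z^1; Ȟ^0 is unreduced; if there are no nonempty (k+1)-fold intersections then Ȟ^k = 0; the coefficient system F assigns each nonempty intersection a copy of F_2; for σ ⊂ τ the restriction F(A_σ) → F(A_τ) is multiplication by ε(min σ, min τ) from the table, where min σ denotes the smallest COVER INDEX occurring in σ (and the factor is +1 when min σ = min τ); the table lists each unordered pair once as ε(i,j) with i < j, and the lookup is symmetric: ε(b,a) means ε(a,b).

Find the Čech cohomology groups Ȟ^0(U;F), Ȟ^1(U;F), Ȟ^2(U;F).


Ȟ^0(U;F) ≅ Z/2,  Ȟ^1(U;F) ≅ Z/2 ⊕ Z/2,  Ȟ^2(U;F) ≅ 0

intersection data:
  A12={u} A13={q,r,u} A14={v} A23={u} A24={p} A34={t}
  A123={u}
C dims 4,6,1; δ0: rk_F2 3; δ1: rk_F2 1
Ȟ^0 = (4 − 3) − 0 = 1, so Ȟ^0 ≅ Z/2
Ȟ^1 = (6 − 1) − 3 = 2, so Ȟ^1 ≅ Z/2 ⊕ Z/2
Ȟ^2 = (1 − 0) − 1 = 0, so Ȟ^2 ≅ 0


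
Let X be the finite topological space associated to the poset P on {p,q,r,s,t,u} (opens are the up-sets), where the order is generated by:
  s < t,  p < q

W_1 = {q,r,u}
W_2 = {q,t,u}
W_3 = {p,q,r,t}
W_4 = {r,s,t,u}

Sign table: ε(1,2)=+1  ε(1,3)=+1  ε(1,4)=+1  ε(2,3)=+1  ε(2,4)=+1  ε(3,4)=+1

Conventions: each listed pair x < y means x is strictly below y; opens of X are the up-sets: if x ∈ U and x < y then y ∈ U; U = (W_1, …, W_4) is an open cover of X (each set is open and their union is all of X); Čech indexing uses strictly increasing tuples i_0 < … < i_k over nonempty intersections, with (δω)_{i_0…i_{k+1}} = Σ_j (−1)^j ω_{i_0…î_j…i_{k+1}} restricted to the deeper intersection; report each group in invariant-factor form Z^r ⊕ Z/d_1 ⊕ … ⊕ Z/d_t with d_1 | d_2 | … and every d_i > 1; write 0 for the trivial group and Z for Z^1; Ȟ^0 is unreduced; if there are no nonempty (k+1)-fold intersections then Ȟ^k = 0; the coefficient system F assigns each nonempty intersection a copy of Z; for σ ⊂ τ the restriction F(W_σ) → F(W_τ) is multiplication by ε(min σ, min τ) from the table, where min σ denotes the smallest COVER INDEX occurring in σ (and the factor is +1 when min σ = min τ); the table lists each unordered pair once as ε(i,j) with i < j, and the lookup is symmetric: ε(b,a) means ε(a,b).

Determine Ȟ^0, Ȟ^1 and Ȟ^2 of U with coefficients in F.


cover nerve:
  W12={q,u} W13={q,r} W14={r,u} W23={q,t} W24={t,u} W34={r,t}
  W123={q} W124={u} W134={r} W234={t}
C dims 4,6,4; δ0: rk 3, SNF 1^3; δ1: rk 3, SNF 1^3
Ȟ^0: (4−3)−0=1 ⇒ Z
Ȟ^1: (6−3)−3=0 ⇒ 0
Ȟ^2: (4−0)−3=1 ⇒ Z

Ȟ^0 ≅ Z, Ȟ^1 ≅ 0, Ȟ^2 ≅ Z


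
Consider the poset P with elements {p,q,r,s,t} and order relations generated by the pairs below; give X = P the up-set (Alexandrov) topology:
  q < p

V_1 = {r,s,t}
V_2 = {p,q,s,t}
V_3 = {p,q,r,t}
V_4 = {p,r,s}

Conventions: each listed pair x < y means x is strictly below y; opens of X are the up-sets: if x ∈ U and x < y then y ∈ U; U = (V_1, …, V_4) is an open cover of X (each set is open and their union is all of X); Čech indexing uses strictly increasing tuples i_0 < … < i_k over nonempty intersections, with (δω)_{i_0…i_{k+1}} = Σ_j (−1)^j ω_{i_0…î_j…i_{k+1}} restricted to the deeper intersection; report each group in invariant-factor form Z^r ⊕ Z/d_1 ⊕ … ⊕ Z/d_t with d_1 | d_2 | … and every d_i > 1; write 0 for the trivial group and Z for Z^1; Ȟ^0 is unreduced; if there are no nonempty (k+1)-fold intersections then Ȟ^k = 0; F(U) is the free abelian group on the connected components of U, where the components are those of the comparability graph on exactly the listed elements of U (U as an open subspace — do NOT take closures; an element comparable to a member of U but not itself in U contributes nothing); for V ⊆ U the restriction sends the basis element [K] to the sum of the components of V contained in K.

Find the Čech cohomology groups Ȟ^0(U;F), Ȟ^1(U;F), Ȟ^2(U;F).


nerve of the cover:
  V12={s,t} V13={r,t} V14={r,s} V23={p,q,t} V24={p,s} V34={p,r}
  V123={t} V124={s} V134={r} V234={p}
components per intersection:
  V1: {r} {s} {t}
  V2: {p,q} {s} {t}
  V3: {p,q} {r} {t}
  V4: {p} {r} {s}
  V12: {s} {t}
  V13: {r} {t}
  V14: {r} {s}
  V23: {p,q} {t}
  V24: {p} {s}
  V34: {p} {r}
  V123: {t}
  V124: {s}
  V134: {r}
  V234: {p}
C dims 12,12,4; δ0: rk 8, SNF 1^8; δ1: rk 4, SNF 1^4
Ȟ^0 = (12 − 8) − 0 = 4, so Ȟ^0 ≅ Z^4
Ȟ^1 = (12 − 4) − 8 = 0, so Ȟ^1 ≅ 0
Ȟ^2 = (4 − 0) − 4 = 0, so Ȟ^2 ≅ 0

Ȟ^0 = Z^4, Ȟ^1 = 0 and Ȟ^2 = 0


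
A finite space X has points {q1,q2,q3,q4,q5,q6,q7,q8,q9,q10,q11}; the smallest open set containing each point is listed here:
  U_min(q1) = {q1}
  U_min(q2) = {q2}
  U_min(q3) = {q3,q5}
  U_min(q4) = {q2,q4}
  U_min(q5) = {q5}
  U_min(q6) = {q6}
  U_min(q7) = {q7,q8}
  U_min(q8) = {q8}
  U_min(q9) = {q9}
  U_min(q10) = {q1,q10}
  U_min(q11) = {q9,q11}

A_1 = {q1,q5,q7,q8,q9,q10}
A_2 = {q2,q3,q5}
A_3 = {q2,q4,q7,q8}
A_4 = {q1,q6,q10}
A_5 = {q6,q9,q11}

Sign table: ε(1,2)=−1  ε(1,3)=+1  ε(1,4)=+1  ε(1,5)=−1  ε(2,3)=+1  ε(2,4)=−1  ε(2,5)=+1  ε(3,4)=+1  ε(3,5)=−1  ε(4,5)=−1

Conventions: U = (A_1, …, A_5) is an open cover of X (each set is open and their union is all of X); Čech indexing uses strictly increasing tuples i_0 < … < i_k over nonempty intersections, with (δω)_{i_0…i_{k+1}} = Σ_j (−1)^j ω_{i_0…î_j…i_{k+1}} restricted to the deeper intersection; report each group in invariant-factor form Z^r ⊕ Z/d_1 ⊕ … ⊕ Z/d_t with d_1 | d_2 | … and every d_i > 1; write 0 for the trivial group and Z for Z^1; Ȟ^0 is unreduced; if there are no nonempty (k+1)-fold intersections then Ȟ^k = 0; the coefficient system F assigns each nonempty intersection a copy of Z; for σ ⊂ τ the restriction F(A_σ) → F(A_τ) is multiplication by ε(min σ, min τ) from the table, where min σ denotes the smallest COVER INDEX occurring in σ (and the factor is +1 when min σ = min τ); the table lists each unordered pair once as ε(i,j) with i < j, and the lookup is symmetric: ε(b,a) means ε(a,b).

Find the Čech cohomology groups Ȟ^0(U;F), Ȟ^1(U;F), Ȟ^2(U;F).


Ȟ^0 = 0, Ȟ^1 = Z ⊕ Z/2, Ȟ^2 = 0

nerve of the cover:
  A12={q5} A13={q7,q8} A14={q1,q10} A15={q9} A23={q2} A45={q6}
C dims 5,6; δ0: rk 5, SNF 1^4·2
Ȟ^0 = (5 − 5) − 0 = 0, so Ȟ^0 ≅ 0
Ȟ^1 = (6 − 0) − 5 = 1 plus torsion [2], so Ȟ^1 ≅ Z ⊕ Z/2
Ȟ^2 = (0 − 0) − 0 = 0, so Ȟ^2 ≅ 0


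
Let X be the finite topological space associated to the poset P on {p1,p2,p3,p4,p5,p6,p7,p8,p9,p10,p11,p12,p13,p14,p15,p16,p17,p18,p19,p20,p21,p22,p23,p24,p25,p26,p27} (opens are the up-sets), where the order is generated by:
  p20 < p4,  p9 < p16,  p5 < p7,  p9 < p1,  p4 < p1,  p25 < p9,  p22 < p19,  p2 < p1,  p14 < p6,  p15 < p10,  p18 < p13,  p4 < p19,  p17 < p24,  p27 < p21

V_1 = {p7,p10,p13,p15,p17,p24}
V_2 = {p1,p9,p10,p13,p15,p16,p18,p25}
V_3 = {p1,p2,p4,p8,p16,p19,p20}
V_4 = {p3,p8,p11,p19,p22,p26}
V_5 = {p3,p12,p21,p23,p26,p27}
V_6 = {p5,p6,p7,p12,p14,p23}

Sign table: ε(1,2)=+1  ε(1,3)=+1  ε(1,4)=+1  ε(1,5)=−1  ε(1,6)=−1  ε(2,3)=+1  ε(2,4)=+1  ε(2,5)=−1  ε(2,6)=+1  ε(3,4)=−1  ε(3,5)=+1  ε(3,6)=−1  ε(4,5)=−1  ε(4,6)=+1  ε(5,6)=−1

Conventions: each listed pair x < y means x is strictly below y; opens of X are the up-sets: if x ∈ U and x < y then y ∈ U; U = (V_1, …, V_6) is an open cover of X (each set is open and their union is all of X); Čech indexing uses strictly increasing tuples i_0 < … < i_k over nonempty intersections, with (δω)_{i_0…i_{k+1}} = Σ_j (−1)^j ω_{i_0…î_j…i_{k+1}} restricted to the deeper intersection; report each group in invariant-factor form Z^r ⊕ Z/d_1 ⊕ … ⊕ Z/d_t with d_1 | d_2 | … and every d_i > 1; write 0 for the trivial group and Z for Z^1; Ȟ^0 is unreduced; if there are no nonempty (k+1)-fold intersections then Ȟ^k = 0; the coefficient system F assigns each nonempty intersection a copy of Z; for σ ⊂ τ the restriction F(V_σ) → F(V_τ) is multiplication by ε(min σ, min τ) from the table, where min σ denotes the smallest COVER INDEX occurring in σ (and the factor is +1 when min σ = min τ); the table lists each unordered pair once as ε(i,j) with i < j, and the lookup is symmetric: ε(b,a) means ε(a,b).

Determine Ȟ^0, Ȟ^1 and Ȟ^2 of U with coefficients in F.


nonempty overlaps:
  V12={p10,p13,p15} V16={p7} V23={p1,p16} V34={p8,p19} V45={p3,p26} V56={p12,p23}
C dims 6,6; δ0: rk 5, SNF 1^5
degree 0: 6−5−0 = 1 → Ȟ^0 ≅ Z
degree 1: 6−0−5 = 1 → Ȟ^1 ≅ Z
degree 2: 0−0−0 = 0 → Ȟ^2 ≅ 0

Ȟ^0(U;F) ≅ Z, Ȟ^1(U;F) ≅ Z, Ȟ^2(U;F) ≅ 0


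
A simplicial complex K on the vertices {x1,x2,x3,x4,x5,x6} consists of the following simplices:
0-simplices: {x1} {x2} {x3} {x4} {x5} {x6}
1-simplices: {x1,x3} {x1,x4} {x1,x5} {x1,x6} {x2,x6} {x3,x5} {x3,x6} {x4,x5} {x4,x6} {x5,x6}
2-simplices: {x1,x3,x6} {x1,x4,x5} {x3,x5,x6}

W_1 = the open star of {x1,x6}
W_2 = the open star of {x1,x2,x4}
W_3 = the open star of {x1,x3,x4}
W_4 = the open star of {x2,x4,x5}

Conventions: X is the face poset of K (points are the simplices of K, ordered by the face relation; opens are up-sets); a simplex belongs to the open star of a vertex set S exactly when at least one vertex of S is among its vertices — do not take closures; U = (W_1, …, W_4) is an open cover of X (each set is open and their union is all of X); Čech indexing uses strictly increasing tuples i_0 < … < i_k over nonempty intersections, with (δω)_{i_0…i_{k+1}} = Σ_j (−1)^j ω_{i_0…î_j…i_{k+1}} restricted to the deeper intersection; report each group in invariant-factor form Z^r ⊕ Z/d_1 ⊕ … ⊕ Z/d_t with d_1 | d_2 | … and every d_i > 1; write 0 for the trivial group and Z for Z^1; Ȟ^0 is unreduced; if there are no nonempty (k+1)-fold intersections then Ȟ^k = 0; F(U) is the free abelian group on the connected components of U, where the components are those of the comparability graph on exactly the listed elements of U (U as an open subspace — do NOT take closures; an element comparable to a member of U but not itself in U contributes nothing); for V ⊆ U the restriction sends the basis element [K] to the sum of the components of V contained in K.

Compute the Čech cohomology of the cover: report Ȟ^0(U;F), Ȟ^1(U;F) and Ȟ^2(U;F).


Ȟ^0(U;F) ≅ Z,  Ȟ^1(U;F) ≅ Z^2,  Ȟ^2(U;F) ≅ 0

cover nerve:
  W1={{x1},{x6},{x1,x3},{x1,x4},{x1,x5},{x1,x6},{x2,x6},{x3,x6},{x4,x6},{x5,x6},{x1,x3,x6},{x1,x4,x5},{x3,x5,x6}} W2={{x1},{x2},{x4},{x1,x3},{x1,x4},{x1,x5},{x1,x6},{x2,x6},{x4,x5},{x4,x6},{x1,x3,x6},{x1,x4,x5}} W3={{x1},{x3},{x4},{x1,x3},{x1,x4},{x1,x5},{x1,x6},{x3,x5},{x3,x6},{x4,x5},{x4,x6},{x1,x3,x6},{x1,x4,x5},{x3,x5,x6}} W4={{x2},{x4},{x5},{x1,x4},{x1,x5},{x2,x6},{x3,x5},{x4,x5},{x4,x6},{x5,x6},{x1,x4,x5},{x3,x5,x6}}
  W12={{x1},{x1,x3},{x1,x4},{x1,x5},{x1,x6},{x2,x6},{x4,x6},{x1,x3,x6},{x1,x4,x5}} W13={{x1},{x1,x3},{x1,x4},{x1,x5},{x1,x6},{x3,x6},{x4,x6},{x1,x3,x6},{x1,x4,x5},{x3,x5,x6}} W14={{x1,x4},{x1,x5},{x2,x6},{x4,x6},{x5,x6},{x1,x4,x5},{x3,x5,x6}} W23={{x1},{x4},{x1,x3},{x1,x4},{x1,x5},{x1,x6},{x4,x5},{x4,x6},{x1,x3,x6},{x1,x4,x5}} W24={{x2},{x4},{x1,x4},{x1,x5},{x2,x6},{x4,x5},{x4,x6},{x1,x4,x5}} W34={{x4},{x1,x4},{x1,x5},{x3,x5},{x4,x5},{x4,x6},{x1,x4,x5},{x3,x5,x6}}
  W123={{x1},{x1,x3},{x1,x4},{x1,x5},{x1,x6},{x4,x6},{x1,x3,x6},{x1,x4,x5}} W124={{x1,x4},{x1,x5},{x2,x6},{x4,x6},{x1,x4,x5}} W134={{x1,x4},{x1,x5},{x4,x6},{x1,x4,x5},{x3,x5,x6}} W234={{x4},{x1,x4},{x1,x5},{x4,x5},{x4,x6},{x1,x4,x5}}
  W1234={{x1,x4},{x1,x5},{x4,x6},{x1,x4,x5}}
components per intersection:
  W1: {{x1},{x6},{x1,x3},{x1,x4},{x1,x5},{x1,x6},{x2,x6},{x3,x6},{x4,x6},{x5,x6},{x1,x3,x6},{x1,x4,x5},{x3,x5,x6}}
  W2: {{x1},{x4},{x1,x3},{x1,x4},{x1,x5},{x1,x6},{x4,x5},{x4,x6},{x1,x3,x6},{x1,x4,x5}} {{x2},{x2,x6}}
  W3: {{x1},{x3},{x4},{x1,x3},{x1,x4},{x1,x5},{x1,x6},{x3,x5},{x3,x6},{x4,x5},{x4,x6},{x1,x3,x6},{x1,x4,x5},{x3,x5,x6}}
  W4: {{x2},{x2,x6}} {{x4},{x5},{x1,x4},{x1,x5},{x3,x5},{x4,x5},{x4,x6},{x5,x6},{x1,x4,x5},{x3,x5,x6}}
  W12: {{x1},{x1,x3},{x1,x4},{x1,x5},{x1,x6},{x1,x3,x6},{x1,x4,x5}} {{x2,x6}} {{x4,x6}}
  W13: {{x1},{x1,x3},{x1,x4},{x1,x5},{x1,x6},{x3,x6},{x1,x3,x6},{x1,x4,x5},{x3,x5,x6}} {{x4,x6}}
  W14: {{x1,x4},{x1,x5},{x1,x4,x5}} {{x2,x6}} {{x4,x6}} {{x5,x6},{x3,x5,x6}}
  W23: {{x1},{x4},{x1,x3},{x1,x4},{x1,x5},{x1,x6},{x4,x5},{x4,x6},{x1,x3,x6},{x1,x4,x5}}
  W24: {{x2},{x2,x6}} {{x4},{x1,x4},{x1,x5},{x4,x5},{x4,x6},{x1,x4,x5}}
  W34: {{x4},{x1,x4},{x1,x5},{x4,x5},{x4,x6},{x1,x4,x5}} {{x3,x5},{x3,x5,x6}}
  W123: {{x1},{x1,x3},{x1,x4},{x1,x5},{x1,x6},{x1,x3,x6},{x1,x4,x5}} {{x4,x6}}
  W124: {{x1,x4},{x1,x5},{x1,x4,x5}} {{x2,x6}} {{x4,x6}}
  W134: {{x1,x4},{x1,x5},{x1,x4,x5}} {{x4,x6}} {{x3,x5,x6}}
  W234: {{x4},{x1,x4},{x1,x5},{x4,x5},{x4,x6},{x1,x4,x5}}
  W1234: {{x1,x4},{x1,x5},{x1,x4,x5}} {{x4,x6}}
C dims 6,14,9,2; δ0: rk 5, SNF 1^5; δ1: rk 7, SNF 1^7; δ2: rk 2, SNF 1^2
Ȟ^0: (6−5)−0=1 ⇒ Z
Ȟ^1: (14−7)−5=2 ⇒ Z^2
Ȟ^2: (9−2)−7=0 ⇒ 0


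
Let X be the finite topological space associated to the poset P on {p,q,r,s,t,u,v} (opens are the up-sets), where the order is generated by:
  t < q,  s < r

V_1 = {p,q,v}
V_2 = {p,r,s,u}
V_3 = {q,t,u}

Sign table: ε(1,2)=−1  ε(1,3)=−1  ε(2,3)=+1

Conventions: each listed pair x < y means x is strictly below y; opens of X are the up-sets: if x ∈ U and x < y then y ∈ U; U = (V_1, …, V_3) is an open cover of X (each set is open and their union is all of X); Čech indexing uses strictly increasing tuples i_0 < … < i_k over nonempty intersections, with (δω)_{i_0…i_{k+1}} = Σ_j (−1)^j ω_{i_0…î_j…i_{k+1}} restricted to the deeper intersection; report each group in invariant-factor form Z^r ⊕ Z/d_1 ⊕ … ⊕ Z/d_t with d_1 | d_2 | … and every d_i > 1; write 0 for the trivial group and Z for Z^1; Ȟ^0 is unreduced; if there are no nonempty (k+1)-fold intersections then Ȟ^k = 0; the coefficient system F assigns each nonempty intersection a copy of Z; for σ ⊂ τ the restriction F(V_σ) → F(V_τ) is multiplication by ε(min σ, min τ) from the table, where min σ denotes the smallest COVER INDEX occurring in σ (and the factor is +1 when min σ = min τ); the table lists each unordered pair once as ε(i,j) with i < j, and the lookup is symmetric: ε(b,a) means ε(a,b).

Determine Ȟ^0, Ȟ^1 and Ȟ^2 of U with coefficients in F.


Ȟ^0 ≅ Z, Ȟ^1 ≅ Z and Ȟ^2 ≅ 0

cover nerve:
  V12={p} V13={q} V23={u}
C dims 3,3; δ0: rk 2, SNF 1^2
Ȟ^0: (3−2)−0=1 ⇒ Z
Ȟ^1: (3−0)−2=1 ⇒ Z
Ȟ^2: (0−0)−0=0 ⇒ 0


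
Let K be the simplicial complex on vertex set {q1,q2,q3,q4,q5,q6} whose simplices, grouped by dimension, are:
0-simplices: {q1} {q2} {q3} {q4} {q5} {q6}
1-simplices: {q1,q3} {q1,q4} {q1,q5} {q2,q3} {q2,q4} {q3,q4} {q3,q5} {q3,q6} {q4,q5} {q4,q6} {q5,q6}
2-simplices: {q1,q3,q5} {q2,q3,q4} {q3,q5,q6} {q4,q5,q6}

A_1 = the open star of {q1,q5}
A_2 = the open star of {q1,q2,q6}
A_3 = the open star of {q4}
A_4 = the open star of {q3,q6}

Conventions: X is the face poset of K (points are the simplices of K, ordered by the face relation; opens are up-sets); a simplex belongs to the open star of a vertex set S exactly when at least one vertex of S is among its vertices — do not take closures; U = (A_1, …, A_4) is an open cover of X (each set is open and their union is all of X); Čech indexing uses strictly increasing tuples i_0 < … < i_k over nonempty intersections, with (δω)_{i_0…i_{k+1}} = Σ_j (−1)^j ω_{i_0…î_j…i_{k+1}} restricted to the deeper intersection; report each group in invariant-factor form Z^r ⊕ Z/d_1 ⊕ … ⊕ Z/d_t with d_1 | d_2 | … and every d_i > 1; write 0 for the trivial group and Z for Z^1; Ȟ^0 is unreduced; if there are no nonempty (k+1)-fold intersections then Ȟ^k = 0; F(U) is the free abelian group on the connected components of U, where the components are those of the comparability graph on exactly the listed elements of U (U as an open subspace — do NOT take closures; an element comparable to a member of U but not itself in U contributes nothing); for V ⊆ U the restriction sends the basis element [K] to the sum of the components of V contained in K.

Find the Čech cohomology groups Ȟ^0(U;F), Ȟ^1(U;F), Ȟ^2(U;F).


Ȟ^0(U;F) ≅ Z, Ȟ^1(U;F) ≅ Z^2, Ȟ^2(U;F) ≅ 0

nonempty overlaps:
  A1={{q1},{q5},{q1,q3},{q1,q4},{q1,q5},{q3,q5},{q4,q5},{q5,q6},{q1,q3,q5},{q3,q5,q6},{q4,q5,q6}} A2={{q1},{q2},{q6},{q1,q3},{q1,q4},{q1,q5},{q2,q3},{q2,q4},{q3,q6},{q4,q6},{q5,q6},{q1,q3,q5},{q2,q3,q4},{q3,q5,q6},{q4,q5,q6}} A3={{q4},{q1,q4},{q2,q4},{q3,q4},{q4,q5},{q4,q6},{q2,q3,q4},{q4,q5,q6}} A4={{q3},{q6},{q1,q3},{q2,q3},{q3,q4},{q3,q5},{q3,q6},{q4,q6},{q5,q6},{q1,q3,q5},{q2,q3,q4},{q3,q5,q6},{q4,q5,q6}}
  A12={{q1},{q1,q3},{q1,q4},{q1,q5},{q5,q6},{q1,q3,q5},{q3,q5,q6},{q4,q5,q6}} A13={{q1,q4},{q4,q5},{q4,q5,q6}} A14={{q1,q3},{q3,q5},{q5,q6},{q1,q3,q5},{q3,q5,q6},{q4,q5,q6}} A23={{q1,q4},{q2,q4},{q4,q6},{q2,q3,q4},{q4,q5,q6}} A24={{q6},{q1,q3},{q2,q3},{q3,q6},{q4,q6},{q5,q6},{q1,q3,q5},{q2,q3,q4},{q3,q5,q6},{q4,q5,q6}} A34={{q3,q4},{q4,q6},{q2,q3,q4},{q4,q5,q6}}
  A123={{q1,q4},{q4,q5,q6}} A124={{q1,q3},{q5,q6},{q1,q3,q5},{q3,q5,q6},{q4,q5,q6}} A134={{q4,q5,q6}} A234={{q4,q6},{q2,q3,q4},{q4,q5,q6}}
  A1234={{q4,q5,q6}}
components per intersection:
  A1: {{q1},{q5},{q1,q3},{q1,q4},{q1,q5},{q3,q5},{q4,q5},{q5,q6},{q1,q3,q5},{q3,q5,q6},{q4,q5,q6}}
  A2: {{q1},{q1,q3},{q1,q4},{q1,q5},{q1,q3,q5}} {{q2},{q2,q3},{q2,q4},{q2,q3,q4}} {{q6},{q3,q6},{q4,q6},{q5,q6},{q3,q5,q6},{q4,q5,q6}}
  A3: {{q4},{q1,q4},{q2,q4},{q3,q4},{q4,q5},{q4,q6},{q2,q3,q4},{q4,q5,q6}}
  A4: {{q3},{q6},{q1,q3},{q2,q3},{q3,q4},{q3,q5},{q3,q6},{q4,q6},{q5,q6},{q1,q3,q5},{q2,q3,q4},{q3,q5,q6},{q4,q5,q6}}
  A12: {{q1},{q1,q3},{q1,q4},{q1,q5},{q1,q3,q5}} {{q5,q6},{q3,q5,q6},{q4,q5,q6}}
  A13: {{q1,q4}} {{q4,q5},{q4,q5,q6}}
  A14: {{q1,q3},{q3,q5},{q5,q6},{q1,q3,q5},{q3,q5,q6},{q4,q5,q6}}
  A23: {{q1,q4}} {{q2,q4},{q2,q3,q4}} {{q4,q6},{q4,q5,q6}}
  A24: {{q6},{q3,q6},{q4,q6},{q5,q6},{q3,q5,q6},{q4,q5,q6}} {{q1,q3},{q1,q3,q5}} {{q2,q3},{q2,q3,q4}}
  A34: {{q3,q4},{q2,q3,q4}} {{q4,q6},{q4,q5,q6}}
  A123: {{q1,q4}} {{q4,q5,q6}}
  A124: {{q1,q3},{q1,q3,q5}} {{q5,q6},{q3,q5,q6},{q4,q5,q6}}
  A134: {{q4,q5,q6}}
  A234: {{q4,q6},{q4,q5,q6}} {{q2,q3,q4}}
  A1234: {{q4,q5,q6}}
C dims 6,13,7,1; δ0: rk 5, SNF 1^5; δ1: rk 6, SNF 1^6; δ2: rk 1, SNF 1^1
degree 0: 6−5−0 = 1 → Ȟ^0 ≅ Z
degree 1: 13−6−5 = 2 → Ȟ^1 ≅ Z^2
degree 2: 7−1−6 = 0 → Ȟ^2 ≅ 0


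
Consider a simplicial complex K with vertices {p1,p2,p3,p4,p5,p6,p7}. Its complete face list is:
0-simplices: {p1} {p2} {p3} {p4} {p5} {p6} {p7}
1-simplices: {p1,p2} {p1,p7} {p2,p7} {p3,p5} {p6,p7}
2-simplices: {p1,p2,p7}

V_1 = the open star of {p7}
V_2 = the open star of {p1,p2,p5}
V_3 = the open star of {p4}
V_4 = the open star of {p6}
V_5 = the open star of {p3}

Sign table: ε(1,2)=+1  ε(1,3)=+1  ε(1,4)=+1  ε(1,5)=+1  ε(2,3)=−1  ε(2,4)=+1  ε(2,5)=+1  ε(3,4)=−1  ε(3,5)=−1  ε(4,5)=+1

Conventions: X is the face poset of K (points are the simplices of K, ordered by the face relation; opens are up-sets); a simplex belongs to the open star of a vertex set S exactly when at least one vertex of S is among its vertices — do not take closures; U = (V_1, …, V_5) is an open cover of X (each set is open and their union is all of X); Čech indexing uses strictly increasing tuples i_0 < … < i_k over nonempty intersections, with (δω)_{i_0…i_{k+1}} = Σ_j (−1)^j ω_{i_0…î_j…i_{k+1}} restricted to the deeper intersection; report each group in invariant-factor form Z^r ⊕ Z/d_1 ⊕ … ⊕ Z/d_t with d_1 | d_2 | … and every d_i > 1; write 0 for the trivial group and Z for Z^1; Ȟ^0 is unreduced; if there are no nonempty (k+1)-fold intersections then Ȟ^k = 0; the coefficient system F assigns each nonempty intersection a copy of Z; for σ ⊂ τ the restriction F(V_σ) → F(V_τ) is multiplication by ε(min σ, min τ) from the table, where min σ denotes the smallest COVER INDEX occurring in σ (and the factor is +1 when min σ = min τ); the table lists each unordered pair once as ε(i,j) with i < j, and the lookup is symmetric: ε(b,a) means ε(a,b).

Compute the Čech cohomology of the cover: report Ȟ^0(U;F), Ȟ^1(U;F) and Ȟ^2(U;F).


Ȟ^0 = Z^2, Ȟ^1 = 0, Ȟ^2 = 0

nonempty overlaps:
  V1={{p7},{p1,p7},{p2,p7},{p6,p7},{p1,p2,p7}} V2={{p1},{p2},{p5},{p1,p2},{p1,p7},{p2,p7},{p3,p5},{p1,p2,p7}} V3={{p4}} V4={{p6},{p6,p7}} V5={{p3},{p3,p5}}
  V12={{p1,p7},{p2,p7},{p1,p2,p7}} V14={{p6,p7}} V25={{p3,p5}}
C dims 5,3; δ0: rk 3, SNF 1^3
degree 0: 5−3−0 = 2 → Ȟ^0 ≅ Z^2
degree 1: 3−0−3 = 0 → Ȟ^1 ≅ 0
degree 2: 0−0−0 = 0 → Ȟ^2 ≅ 0


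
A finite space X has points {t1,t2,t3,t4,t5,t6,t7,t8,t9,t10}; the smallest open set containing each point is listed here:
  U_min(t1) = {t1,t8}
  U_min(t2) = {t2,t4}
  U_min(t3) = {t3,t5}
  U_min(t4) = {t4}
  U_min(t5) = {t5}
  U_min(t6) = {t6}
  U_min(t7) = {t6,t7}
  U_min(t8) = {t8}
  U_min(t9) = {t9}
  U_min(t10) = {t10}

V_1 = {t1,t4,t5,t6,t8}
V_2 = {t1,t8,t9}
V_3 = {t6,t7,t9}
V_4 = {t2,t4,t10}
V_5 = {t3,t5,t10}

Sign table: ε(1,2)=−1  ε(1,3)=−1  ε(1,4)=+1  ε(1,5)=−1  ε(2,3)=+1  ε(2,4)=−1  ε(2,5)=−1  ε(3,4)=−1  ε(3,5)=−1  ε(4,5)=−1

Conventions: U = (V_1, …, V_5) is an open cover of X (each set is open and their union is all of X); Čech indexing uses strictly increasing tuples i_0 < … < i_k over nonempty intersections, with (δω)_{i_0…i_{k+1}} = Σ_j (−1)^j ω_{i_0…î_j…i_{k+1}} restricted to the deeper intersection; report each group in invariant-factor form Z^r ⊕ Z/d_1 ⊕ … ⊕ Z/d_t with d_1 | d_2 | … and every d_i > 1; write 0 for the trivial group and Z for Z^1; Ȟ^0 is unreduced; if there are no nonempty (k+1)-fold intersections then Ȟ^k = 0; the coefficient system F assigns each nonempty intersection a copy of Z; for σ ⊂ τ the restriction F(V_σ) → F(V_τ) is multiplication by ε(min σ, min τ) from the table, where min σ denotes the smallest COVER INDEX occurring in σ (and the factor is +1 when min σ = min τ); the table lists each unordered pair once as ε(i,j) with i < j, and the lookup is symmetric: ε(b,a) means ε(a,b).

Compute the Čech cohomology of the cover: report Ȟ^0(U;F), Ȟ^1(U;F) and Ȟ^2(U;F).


cover nerve:
  V12={t1,t8} V13={t6} V14={t4} V15={t5} V23={t9} V45={t10}
C dims 5,6; δ0: rk 4, SNF 1^4
Ȟ^0: (5−4)−0=1 ⇒ Z
Ȟ^1: (6−0)−4=2 ⇒ Z^2
Ȟ^2: (0−0)−0=0 ⇒ 0

Ȟ^0 = Z,  Ȟ^1 = Z^2,  Ȟ^2 = 0


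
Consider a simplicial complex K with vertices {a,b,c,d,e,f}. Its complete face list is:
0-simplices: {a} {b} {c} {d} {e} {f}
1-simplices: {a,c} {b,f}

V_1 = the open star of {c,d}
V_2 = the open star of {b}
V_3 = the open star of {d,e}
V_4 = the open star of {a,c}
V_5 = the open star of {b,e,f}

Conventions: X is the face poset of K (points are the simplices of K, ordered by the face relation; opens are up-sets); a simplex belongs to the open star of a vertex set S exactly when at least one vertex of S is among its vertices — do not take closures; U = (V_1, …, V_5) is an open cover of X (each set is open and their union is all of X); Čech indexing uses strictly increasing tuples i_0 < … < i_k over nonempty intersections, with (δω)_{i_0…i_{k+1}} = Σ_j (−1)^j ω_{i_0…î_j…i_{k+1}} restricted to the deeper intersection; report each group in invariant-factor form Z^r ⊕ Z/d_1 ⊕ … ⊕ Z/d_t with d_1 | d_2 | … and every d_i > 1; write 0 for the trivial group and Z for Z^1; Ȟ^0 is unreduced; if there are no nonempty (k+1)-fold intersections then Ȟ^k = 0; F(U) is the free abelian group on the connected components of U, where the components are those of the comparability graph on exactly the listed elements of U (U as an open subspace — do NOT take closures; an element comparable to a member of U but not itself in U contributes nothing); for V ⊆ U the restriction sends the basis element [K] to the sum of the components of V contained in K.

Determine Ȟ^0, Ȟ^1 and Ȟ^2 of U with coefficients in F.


Ȟ^0(U;F) ≅ Z^4; Ȟ^1(U;F) ≅ 0; Ȟ^2(U;F) ≅ 0

cover nerve:
  V1={{c},{d},{a,c}} V2={{b},{b,f}} V3={{d},{e}} V4={{a},{c},{a,c}} V5={{b},{e},{f},{b,f}}
  V13={{d}} V14={{c},{a,c}} V25={{b},{b,f}} V35={{e}}
components per intersection:
  V1: {{c},{a,c}} {{d}}
  V2: {{b},{b,f}}
  V3: {{d}} {{e}}
  V4: {{a},{c},{a,c}}
  V5: {{b},{f},{b,f}} {{e}}
  V13: {{d}}
  V14: {{c},{a,c}}
  V25: {{b},{b,f}}
  V35: {{e}}
C dims 8,4; δ0: rk 4, SNF 1^4
Ȟ^0: (8−4)−0=4 ⇒ Z^4
Ȟ^1: (4−0)−4=0 ⇒ 0
Ȟ^2: (0−0)−0=0 ⇒ 0


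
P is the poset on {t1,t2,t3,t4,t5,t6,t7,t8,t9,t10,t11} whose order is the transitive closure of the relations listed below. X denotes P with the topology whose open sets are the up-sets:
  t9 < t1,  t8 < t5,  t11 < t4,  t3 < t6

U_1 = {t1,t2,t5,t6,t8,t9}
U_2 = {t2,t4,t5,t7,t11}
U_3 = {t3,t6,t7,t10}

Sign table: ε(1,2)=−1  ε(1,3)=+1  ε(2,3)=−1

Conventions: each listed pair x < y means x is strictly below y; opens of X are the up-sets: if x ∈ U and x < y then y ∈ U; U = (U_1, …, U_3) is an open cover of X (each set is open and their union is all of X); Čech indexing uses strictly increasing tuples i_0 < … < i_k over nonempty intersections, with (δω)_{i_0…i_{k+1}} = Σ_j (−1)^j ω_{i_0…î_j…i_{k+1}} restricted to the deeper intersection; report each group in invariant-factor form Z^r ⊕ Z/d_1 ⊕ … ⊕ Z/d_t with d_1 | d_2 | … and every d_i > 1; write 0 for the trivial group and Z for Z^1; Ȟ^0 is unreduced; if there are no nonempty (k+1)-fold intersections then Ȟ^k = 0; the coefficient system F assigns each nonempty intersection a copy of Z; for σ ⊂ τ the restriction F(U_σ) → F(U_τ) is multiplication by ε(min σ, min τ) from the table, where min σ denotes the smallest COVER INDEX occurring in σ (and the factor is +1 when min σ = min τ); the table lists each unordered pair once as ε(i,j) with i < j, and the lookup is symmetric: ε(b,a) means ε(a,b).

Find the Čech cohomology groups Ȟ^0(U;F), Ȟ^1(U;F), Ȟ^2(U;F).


intersection data:
  U12={t2,t5} U13={t6} U23={t7}
C dims 3,3; δ0: rk 2, SNF 1^2
Ȟ^0 = (3 − 2) − 0 = 1, so Ȟ^0 ≅ Z
Ȟ^1 = (3 − 0) − 2 = 1, so Ȟ^1 ≅ Z
Ȟ^2 = (0 − 0) − 0 = 0, so Ȟ^2 ≅ 0

Ȟ^0(U;F) ≅ Z, Ȟ^1(U;F) ≅ Z and Ȟ^2(U;F) ≅ 0
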